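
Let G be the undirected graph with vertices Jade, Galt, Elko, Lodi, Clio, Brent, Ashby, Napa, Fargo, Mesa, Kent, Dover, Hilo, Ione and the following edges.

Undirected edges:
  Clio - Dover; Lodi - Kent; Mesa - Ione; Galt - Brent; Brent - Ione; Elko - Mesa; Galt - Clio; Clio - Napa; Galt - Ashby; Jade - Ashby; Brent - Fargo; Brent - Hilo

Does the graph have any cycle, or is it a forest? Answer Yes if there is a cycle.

DFS, tracking each vertex's parent; an edge to a visited non-parent vertex closes a cycle.
Start from Clio:
visit Clio (parent –)
  visit Napa (parent Clio)
    Napa–Clio: parent, skip
  visit Galt (parent Clio)
    visit Brent (parent Galt)
      visit Ione (parent Brent)
        Ione–Brent: parent, skip
        visit Mesa (parent Ione)
          Mesa–Ione: parent, skip
          visit Elko (parent Mesa)
            Elko–Mesa: parent, skip
      visit Hilo (parent Brent)
        Hilo–Brent: parent, skip
      Brent–Galt: parent, skip
      visit Fargo (parent Brent)
        Fargo–Brent: parent, skip
    Galt–Clio: parent, skip
    visit Ashby (parent Galt)
      visit Jade (parent Ashby)
        Jade–Ashby: parent, skip
      Ashby–Galt: parent, skip
  visit Dover (parent Clio)
    Dover–Clio: parent, skip
visit Lodi (parent –)
  visit Kent (parent Lodi)
    Kent–Lodi: parent, skip
No non-parent visited neighbor found — the graph is a forest.

No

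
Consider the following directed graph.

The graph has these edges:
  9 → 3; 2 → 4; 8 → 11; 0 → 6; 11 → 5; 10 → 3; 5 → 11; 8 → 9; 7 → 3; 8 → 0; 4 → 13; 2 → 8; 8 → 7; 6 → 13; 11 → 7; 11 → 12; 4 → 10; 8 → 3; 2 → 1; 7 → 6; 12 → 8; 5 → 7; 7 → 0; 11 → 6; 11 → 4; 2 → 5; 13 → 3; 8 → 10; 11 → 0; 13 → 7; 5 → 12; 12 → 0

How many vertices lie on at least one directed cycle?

8

A vertex is on a directed cycle iff it belongs to a strongly connected component of size ≥ 2 (or has a self-loop).
The vertices on cycles are {0, 5, 6, 7, 8, 11, 12, 13} — 8 in total.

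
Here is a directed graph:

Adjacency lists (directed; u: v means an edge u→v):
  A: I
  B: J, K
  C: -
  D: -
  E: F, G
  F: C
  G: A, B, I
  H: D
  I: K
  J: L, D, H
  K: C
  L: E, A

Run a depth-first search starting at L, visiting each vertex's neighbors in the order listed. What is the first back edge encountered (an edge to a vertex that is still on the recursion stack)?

DFS from L (visiting each vertex's neighbors in the order listed); mark gray on enter, black on exit:
L gray
  E gray
    F gray
      C gray
      C black
    F black
    G gray
      A gray
        I gray
          K gray
            K→C: C black — skip
          K black
        I black
      A black
      B gray
        J gray
          J→L: L is gray → back edge
First back edge: J → L.

J→L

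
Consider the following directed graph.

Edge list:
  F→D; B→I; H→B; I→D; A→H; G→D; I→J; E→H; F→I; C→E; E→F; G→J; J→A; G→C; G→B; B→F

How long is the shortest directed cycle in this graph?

5

For each vertex v, BFS finds the shortest path from v back to v.
The shortest such closed walk is H → B → I → J → A → H, length 5.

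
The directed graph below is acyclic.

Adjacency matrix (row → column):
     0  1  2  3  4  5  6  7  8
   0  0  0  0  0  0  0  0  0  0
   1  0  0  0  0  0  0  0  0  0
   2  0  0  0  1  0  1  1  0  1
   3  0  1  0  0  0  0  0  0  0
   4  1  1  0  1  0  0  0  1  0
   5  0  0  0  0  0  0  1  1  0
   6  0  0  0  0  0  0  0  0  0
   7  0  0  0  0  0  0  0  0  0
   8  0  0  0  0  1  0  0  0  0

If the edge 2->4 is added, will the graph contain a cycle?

Adding 2→4 creates a cycle iff 4 can already reach 2.
Explore from 4: no path reaches 2. The graph stays acyclic.

No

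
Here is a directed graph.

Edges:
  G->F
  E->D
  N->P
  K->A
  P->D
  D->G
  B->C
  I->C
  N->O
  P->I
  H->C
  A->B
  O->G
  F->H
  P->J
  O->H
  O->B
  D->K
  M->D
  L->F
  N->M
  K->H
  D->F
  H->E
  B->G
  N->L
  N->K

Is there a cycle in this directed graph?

Yes

DFS with white/gray/black marking, starting from O:
O gray
  H gray
    C gray
    C black
    E gray
      D gray
        F gray
          F→H: H is gray → back edge
Back edge found, so a cycle exists: H → E → D → F → H.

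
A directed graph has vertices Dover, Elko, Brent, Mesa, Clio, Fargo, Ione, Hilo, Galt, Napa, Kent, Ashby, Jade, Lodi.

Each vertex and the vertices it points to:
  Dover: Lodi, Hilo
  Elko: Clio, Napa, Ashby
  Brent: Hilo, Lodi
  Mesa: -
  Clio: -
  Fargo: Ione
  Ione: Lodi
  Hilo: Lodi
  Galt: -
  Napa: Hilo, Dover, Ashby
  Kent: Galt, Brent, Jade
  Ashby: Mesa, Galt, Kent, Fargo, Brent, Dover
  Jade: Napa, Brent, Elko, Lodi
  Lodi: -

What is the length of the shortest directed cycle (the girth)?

4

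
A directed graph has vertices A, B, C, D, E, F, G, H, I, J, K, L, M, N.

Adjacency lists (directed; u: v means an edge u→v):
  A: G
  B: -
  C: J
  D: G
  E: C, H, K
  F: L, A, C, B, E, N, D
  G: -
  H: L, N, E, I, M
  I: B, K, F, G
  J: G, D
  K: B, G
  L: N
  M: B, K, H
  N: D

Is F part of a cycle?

Yes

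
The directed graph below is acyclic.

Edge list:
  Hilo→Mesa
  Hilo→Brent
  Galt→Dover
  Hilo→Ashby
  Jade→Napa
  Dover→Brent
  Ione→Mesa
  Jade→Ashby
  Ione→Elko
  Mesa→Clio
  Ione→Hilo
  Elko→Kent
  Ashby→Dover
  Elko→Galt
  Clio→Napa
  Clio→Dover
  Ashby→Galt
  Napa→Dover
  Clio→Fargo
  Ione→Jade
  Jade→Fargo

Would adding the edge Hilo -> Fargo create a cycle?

Adding Hilo→Fargo creates a cycle iff Fargo can already reach Hilo.
Explore from Fargo: no path reaches Hilo. The graph stays acyclic.

No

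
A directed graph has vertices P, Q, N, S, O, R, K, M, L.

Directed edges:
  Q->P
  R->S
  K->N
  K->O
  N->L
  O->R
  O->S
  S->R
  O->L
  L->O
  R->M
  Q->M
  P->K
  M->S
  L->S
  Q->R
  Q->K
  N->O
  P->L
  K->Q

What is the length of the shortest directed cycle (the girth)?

For each vertex v, BFS finds the shortest path from v back to v.
The shortest such closed walk is Q → K → Q, length 2.

2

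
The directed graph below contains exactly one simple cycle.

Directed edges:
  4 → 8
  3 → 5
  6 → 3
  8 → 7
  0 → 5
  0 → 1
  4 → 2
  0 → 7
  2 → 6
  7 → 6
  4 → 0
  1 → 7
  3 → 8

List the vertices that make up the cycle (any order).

3, 6, 7, 8

DFS with gray/black marking from 8:
8 gray
  7 gray
    6 gray
      3 gray
        3→8: 8 is gray → back edge
Back edge closes the cycle 8 → 7 → 6 → 3 → 8; its vertices are {3, 6, 7, 8}.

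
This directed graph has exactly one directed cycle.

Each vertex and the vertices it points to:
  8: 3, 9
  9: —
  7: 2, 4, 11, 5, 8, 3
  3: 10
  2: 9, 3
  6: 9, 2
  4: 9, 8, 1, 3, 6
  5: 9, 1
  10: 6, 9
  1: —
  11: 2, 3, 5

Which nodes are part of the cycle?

DFS with gray/black marking from 2:
2 gray
  9 gray
  9 black
  3 gray
    10 gray
      6 gray
        6→9: 9 black — skip
        6→2: 2 is gray → back edge
Back edge closes the cycle 2 → 3 → 10 → 6 → 2; its vertices are {2, 3, 6, 10}.

2, 3, 6, 10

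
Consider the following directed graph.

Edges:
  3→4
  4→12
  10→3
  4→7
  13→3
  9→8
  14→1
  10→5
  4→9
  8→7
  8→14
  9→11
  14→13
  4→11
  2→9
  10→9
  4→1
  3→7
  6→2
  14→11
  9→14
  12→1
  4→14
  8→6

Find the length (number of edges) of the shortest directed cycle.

For each vertex v, BFS finds the shortest path from v back to v.
The shortest such closed walk is 3 → 4 → 14 → 13 → 3, length 4.

4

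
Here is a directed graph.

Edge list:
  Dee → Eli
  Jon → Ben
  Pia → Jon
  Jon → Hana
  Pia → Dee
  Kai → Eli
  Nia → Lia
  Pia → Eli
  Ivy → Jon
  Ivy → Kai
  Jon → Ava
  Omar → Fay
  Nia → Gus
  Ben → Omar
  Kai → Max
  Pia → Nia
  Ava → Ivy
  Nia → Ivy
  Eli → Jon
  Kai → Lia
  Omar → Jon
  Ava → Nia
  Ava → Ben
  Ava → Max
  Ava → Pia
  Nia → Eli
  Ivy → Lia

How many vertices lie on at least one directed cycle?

A vertex is on a directed cycle iff it belongs to a strongly connected component of size ≥ 2 (or has a self-loop).
The vertices on cycles are {Ava, Ben, Dee, Eli, Ivy, Jon, Kai, Nia, Pia, Omar} — 10 in total.

10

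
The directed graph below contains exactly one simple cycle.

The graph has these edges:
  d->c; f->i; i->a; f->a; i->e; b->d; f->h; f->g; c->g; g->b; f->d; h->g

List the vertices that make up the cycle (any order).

DFS with gray/black marking from d:
d gray
  c gray
    g gray
      b gray
        b→d: d is gray → back edge
Back edge closes the cycle d → c → g → b → d; its vertices are {b, c, d, g}.

b, c, d, g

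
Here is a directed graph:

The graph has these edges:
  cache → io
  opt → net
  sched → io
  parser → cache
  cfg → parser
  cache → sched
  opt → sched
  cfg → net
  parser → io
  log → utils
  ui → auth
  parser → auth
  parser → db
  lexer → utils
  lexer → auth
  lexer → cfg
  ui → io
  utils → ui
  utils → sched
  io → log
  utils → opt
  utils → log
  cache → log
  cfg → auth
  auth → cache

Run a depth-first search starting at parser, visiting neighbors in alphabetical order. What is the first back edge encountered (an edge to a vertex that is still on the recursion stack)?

DFS from parser (visiting neighbors in alphabetical order); mark gray on enter, black on exit:
parser gray
  auth gray
    cache gray
      io gray
        log gray
          utils gray
            utils→log: log is gray → back edge
First back edge: utils → log.

utils->log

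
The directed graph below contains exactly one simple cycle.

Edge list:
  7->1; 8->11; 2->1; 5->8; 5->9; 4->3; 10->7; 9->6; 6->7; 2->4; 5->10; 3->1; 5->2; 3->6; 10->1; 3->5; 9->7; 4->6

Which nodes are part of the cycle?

2, 3, 4, 5

DFS with gray/black marking from 5:
5 gray
  10 gray
    7 gray
      1 gray
      1 black
    7 black
    10→1: 1 black — skip
  10 black
  8 gray
    11 gray
    11 black
  8 black
  9 gray
    9→7: 7 black — skip
    6 gray
      6→7: 7 black — skip
    6 black
  9 black
  2 gray
    4 gray
      4→6: 6 black — skip
      3 gray
        3→6: 6 black — skip
        3→5: 5 is gray → back edge
Back edge closes the cycle 5 → 2 → 4 → 3 → 5; its vertices are {2, 3, 4, 5}.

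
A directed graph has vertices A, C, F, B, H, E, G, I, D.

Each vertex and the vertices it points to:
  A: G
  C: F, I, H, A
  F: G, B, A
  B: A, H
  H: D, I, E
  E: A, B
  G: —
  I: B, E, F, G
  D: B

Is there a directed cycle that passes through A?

No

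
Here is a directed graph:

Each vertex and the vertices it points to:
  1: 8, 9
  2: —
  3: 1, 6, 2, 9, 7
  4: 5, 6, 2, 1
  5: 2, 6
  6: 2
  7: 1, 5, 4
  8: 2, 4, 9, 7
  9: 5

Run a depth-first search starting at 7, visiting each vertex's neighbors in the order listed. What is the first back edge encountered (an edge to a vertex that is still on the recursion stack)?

4->1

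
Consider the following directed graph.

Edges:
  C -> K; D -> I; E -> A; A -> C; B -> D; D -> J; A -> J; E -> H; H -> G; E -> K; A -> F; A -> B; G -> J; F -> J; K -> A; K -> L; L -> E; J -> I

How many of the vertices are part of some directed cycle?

5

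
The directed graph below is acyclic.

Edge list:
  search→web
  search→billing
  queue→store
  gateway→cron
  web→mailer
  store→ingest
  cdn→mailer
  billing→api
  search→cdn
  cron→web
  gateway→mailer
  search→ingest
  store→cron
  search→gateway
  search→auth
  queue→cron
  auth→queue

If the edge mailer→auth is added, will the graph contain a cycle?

Adding mailer→auth creates a cycle iff auth can already reach mailer.
Path from auth: auth → queue → cron → web → mailer.
So auth → … → mailer → auth is a cycle.

Yes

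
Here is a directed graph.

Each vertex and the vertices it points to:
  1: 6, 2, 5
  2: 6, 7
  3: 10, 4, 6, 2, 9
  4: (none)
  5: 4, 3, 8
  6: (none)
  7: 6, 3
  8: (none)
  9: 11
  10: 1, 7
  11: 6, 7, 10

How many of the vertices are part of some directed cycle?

A vertex is on a directed cycle iff it belongs to a strongly connected component of size ≥ 2 (or has a self-loop).
The vertices on cycles are {1, 2, 3, 5, 7, 9, 10, 11} — 8 in total.

8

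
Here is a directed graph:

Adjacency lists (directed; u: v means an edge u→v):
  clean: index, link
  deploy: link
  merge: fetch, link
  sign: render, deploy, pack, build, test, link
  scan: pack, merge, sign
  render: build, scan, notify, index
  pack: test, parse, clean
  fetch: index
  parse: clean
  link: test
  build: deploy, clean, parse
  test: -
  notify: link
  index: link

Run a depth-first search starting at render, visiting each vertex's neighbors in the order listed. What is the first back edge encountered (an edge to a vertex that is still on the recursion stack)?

DFS from render (visiting each vertex's neighbors in the order listed); mark gray on enter, black on exit:
render gray
  build gray
    deploy gray
      link gray
        test gray
        test black
      link black
    deploy black
    clean gray
      index gray
        index→link: link black — skip
      index black
      clean→link: link black — skip
    clean black
    parse gray
      parse→clean: clean black — skip
    parse black
  build black
  scan gray
    pack gray
      pack→test: test black — skip
      pack→parse: parse black — skip
      pack→clean: clean black — skip
    pack black
    merge gray
      fetch gray
        fetch→index: index black — skip
      fetch black
      merge→link: link black — skip
    merge black
    sign gray
      sign→render: render is gray → back edge
First back edge: sign → render.

sign->render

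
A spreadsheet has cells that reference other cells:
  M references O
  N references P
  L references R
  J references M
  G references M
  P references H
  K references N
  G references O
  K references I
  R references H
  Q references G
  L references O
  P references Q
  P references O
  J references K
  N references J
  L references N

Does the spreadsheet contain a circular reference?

DFS with white/gray/black marking, starting from P:
P gray
  O gray
  O black
  Q gray
    G gray
      G→O: O black — skip
      M gray
        M→O: O black — skip
      M black
    G black
  Q black
  H gray
  H black
P black
I gray
I black
J gray
  J→M: M black — skip
  K gray
    K→I: I black — skip
    N gray
      N→J: J is gray → back edge
Back edge found, so a cycle exists: J → K → N → J.

Yes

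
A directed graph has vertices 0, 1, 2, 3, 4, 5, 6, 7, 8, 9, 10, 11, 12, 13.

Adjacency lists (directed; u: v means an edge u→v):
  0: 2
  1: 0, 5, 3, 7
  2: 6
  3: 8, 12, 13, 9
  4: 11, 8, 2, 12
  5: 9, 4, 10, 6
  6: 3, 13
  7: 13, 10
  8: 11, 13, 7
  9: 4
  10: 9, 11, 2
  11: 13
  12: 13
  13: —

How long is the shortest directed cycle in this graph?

For each vertex v, BFS finds the shortest path from v back to v.
The shortest such closed walk is 7 → 10 → 9 → 4 → 8 → 7, length 5.

5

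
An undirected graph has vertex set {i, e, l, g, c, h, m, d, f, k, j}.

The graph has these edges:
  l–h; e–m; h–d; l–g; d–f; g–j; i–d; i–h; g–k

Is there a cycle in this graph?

Yes

DFS, tracking each vertex's parent; an edge to a visited non-parent vertex closes a cycle.
Start from d:
visit d (parent –)
  visit i (parent d)
    visit h (parent i)
      visit l (parent h)
        l–h: parent, skip
        visit g (parent l)
          visit k (parent g)
            k–g: parent, skip
          visit j (parent g)
            j–g: parent, skip
          g–l: parent, skip
      h–d: d visited and ≠ parent → cycle
Cycle: d – i – h – d.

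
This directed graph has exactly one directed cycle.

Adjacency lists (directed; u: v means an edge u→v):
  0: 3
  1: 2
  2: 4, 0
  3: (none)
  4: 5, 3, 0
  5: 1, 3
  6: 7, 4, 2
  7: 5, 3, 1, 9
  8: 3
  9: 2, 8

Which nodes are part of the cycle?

1, 2, 4, 5

DFS with gray/black marking from 1:
1 gray
  2 gray
    4 gray
      5 gray
        5→1: 1 is gray → back edge
Back edge closes the cycle 1 → 2 → 4 → 5 → 1; its vertices are {1, 2, 4, 5}.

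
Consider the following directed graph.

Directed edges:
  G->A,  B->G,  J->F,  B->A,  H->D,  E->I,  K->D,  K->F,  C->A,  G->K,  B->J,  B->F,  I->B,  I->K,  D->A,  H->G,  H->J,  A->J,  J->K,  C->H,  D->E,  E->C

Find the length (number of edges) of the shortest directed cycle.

For each vertex v, BFS finds the shortest path from v back to v.
The shortest such closed walk is D → E → I → K → D, length 4.

4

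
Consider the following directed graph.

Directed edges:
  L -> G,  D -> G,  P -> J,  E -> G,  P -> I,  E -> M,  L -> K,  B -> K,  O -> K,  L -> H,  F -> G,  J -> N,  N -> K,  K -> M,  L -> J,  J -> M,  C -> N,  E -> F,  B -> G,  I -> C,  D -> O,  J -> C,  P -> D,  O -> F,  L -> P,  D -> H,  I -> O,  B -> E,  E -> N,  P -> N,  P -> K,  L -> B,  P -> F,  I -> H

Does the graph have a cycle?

No

DFS with white/gray/black marking, starting from P:
P gray
  I gray
    H gray
    H black
    O gray
      F gray
        G gray
        G black
      F black
      K gray
        M gray
        M black
      K black
    O black
    C gray
      N gray
        N→K: K black — skip
      N black
    C black
  I black
  J gray
    J→C: C black — skip
    J→N: N black — skip
    J→M: M black — skip
  J black
  P→K: K black — skip
  P→N: N black — skip
  P→F: F black — skip
  D gray
    D→O: O black — skip
    D→H: H black — skip
    D→G: G black — skip
  D black
P black
B gray
  B→G: G black — skip
  E gray
    E→M: M black — skip
    E→N: N black — skip
    E→G: G black — skip
    E→F: F black — skip
  E black
  B→K: K black — skip
B black
L gray
  L→B: B black — skip
  L→P: P black — skip
  L→G: G black — skip
  L→H: H black — skip
  L→K: K black — skip
  L→J: J black — skip
L black
Every edge goes to a white or black vertex — no back edge, so the graph is acyclic.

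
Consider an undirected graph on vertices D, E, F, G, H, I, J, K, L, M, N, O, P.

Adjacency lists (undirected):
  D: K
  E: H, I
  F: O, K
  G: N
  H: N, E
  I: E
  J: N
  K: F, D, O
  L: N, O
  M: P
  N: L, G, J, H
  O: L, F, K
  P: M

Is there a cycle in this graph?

Yes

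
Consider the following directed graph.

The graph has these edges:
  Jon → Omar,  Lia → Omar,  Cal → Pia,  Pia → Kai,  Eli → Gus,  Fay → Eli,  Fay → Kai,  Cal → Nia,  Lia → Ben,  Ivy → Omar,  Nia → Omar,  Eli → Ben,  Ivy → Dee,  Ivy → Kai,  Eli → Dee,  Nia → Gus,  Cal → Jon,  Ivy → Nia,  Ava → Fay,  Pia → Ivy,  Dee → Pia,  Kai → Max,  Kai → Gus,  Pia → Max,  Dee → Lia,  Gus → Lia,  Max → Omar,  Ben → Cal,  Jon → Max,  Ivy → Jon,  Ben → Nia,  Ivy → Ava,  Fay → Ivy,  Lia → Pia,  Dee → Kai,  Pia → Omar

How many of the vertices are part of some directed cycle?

12

A vertex is on a directed cycle iff it belongs to a strongly connected component of size ≥ 2 (or has a self-loop).
The vertices on cycles are {Ava, Ben, Cal, Dee, Eli, Fay, Gus, Ivy, Kai, Lia, Nia, Pia} — 12 in total.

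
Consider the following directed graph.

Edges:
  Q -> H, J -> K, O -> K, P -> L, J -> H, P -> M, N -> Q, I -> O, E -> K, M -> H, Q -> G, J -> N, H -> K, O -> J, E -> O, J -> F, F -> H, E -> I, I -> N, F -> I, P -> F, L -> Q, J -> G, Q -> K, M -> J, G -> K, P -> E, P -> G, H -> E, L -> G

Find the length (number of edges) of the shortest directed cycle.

For each vertex v, BFS finds the shortest path from v back to v.
The shortest such closed walk is E → O → J → H → E, length 4.

4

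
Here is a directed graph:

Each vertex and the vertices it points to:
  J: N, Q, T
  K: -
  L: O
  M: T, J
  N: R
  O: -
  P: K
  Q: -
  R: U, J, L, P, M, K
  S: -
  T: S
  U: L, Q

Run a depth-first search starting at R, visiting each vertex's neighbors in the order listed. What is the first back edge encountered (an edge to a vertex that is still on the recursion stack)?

N→R

DFS from R (visiting each vertex's neighbors in the order listed); mark gray on enter, black on exit:
R gray
  U gray
    L gray
      O gray
      O black
    L black
    Q gray
    Q black
  U black
  J gray
    N gray
      N→R: R is gray → back edge
First back edge: N → R.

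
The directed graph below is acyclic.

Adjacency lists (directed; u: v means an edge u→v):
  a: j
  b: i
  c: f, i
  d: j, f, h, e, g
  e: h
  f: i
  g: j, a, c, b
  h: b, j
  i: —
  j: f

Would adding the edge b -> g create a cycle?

Adding b→g creates a cycle iff g can already reach b.
Path from g: g → b.
So g → … → b → g is a cycle.

Yes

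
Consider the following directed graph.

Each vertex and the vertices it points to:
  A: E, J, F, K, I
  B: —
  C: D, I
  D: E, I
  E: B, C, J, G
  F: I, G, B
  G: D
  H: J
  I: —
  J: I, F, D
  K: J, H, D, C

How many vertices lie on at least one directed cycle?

6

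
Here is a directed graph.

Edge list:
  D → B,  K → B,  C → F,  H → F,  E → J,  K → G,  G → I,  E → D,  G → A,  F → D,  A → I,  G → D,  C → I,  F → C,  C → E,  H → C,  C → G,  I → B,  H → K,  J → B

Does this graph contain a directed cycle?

DFS with white/gray/black marking, starting from I:
I gray
  B gray
  B black
I black
A gray
  A→I: I black — skip
A black
C gray
  C→I: I black — skip
  G gray
    G→A: A black — skip
    D gray
      D→B: B black — skip
    D black
    G→I: I black — skip
  G black
  F gray
    F→C: C is gray → back edge
Back edge found, so a cycle exists: C → F → C.

Yes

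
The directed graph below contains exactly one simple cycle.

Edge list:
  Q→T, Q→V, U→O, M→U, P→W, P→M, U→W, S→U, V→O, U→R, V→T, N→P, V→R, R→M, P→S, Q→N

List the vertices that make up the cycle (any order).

DFS with gray/black marking from M:
M gray
  U gray
    O gray
    O black
    W gray
    W black
    R gray
      R→M: M is gray → back edge
Back edge closes the cycle M → U → R → M; its vertices are {M, R, U}.

M, R, U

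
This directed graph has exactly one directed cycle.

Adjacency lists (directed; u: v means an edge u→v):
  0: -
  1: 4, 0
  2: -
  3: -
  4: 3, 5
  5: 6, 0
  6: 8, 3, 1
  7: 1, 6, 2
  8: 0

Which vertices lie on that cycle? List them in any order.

1, 4, 5, 6

DFS with gray/black marking from 1:
1 gray
  4 gray
    3 gray
    3 black
    5 gray
      6 gray
        8 gray
          0 gray
          0 black
        8 black
        6→3: 3 black — skip
        6→1: 1 is gray → back edge
Back edge closes the cycle 1 → 4 → 5 → 6 → 1; its vertices are {1, 4, 5, 6}.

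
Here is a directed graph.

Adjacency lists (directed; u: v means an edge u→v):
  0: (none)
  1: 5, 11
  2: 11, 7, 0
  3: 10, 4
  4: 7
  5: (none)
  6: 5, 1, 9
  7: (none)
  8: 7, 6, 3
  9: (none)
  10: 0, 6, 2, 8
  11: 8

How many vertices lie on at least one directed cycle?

7

A vertex is on a directed cycle iff it belongs to a strongly connected component of size ≥ 2 (or has a self-loop).
The vertices on cycles are {1, 2, 3, 6, 8, 10, 11} — 7 in total.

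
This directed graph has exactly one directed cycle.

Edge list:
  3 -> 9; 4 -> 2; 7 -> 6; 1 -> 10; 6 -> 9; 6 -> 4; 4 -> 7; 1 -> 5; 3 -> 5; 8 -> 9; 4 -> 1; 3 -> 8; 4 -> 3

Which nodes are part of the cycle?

4, 6, 7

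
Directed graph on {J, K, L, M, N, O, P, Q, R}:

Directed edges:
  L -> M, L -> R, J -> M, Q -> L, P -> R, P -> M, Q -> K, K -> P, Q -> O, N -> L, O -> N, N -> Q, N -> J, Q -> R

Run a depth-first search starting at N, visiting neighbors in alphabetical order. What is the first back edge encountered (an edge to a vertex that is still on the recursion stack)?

DFS from N (visiting neighbors in alphabetical order); mark gray on enter, black on exit:
N gray
  J gray
    M gray
    M black
  J black
  L gray
    L→M: M black — skip
    R gray
    R black
  L black
  Q gray
    K gray
      P gray
        P→M: M black — skip
        P→R: R black — skip
      P black
    K black
    Q→L: L black — skip
    O gray
      O→N: N is gray → back edge
First back edge: O → N.

O→N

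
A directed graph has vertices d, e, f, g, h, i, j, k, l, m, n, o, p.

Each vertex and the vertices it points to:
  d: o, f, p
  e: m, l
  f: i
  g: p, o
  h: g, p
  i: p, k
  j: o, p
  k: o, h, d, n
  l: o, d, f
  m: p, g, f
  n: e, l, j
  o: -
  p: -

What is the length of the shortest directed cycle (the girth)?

4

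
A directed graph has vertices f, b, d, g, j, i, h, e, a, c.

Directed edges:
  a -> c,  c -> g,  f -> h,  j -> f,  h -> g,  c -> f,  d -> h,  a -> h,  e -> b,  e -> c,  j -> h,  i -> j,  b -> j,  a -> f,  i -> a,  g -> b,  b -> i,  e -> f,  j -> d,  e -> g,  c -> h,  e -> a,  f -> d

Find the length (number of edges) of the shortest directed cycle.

For each vertex v, BFS finds the shortest path from v back to v.
The shortest such closed walk is b → j → h → g → b, length 4.

4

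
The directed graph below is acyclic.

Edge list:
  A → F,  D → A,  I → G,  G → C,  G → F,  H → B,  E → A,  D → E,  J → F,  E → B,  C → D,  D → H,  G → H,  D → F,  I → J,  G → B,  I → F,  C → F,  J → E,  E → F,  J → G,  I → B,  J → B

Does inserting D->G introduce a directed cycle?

Yes

Adding D→G creates a cycle iff G can already reach D.
Path from G: G → C → D.
So G → … → D → G is a cycle.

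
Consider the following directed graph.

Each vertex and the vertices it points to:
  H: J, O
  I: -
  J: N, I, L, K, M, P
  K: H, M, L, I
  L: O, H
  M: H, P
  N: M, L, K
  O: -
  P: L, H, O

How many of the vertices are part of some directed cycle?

7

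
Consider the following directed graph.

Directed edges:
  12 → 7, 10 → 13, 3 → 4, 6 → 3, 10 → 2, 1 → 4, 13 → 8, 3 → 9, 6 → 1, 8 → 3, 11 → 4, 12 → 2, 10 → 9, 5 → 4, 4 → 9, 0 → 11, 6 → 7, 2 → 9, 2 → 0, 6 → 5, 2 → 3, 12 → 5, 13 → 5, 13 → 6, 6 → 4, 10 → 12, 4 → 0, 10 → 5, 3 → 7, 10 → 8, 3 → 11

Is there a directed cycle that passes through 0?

0 is on a cycle iff 0 can reach itself via ≥1 edge.
0 → 11 → 4 → 0 — yes.

Yes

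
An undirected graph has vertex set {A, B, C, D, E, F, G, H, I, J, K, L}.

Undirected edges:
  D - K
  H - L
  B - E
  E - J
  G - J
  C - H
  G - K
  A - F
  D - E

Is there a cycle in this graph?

Yes

DFS, tracking each vertex's parent; an edge to a visited non-parent vertex closes a cycle.
Start from D:
visit D (parent –)
  visit K (parent D)
    visit G (parent K)
      visit J (parent G)
        visit E (parent J)
          E–D: D visited and ≠ parent → cycle
Cycle: D – K – G – J – E – D.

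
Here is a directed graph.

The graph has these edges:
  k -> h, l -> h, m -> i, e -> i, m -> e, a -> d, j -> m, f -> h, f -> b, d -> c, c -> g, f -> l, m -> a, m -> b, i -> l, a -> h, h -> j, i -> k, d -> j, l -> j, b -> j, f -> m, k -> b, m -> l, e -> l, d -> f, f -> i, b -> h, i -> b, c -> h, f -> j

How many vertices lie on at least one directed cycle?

12

A vertex is on a directed cycle iff it belongs to a strongly connected component of size ≥ 2 (or has a self-loop).
The vertices on cycles are {a, b, c, d, e, f, h, i, j, k, l, m} — 12 in total.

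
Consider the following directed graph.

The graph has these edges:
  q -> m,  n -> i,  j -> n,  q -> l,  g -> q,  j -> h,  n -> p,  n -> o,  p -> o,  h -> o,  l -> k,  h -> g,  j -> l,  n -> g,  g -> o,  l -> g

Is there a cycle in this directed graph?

DFS with white/gray/black marking, starting from q:
q gray
  m gray
  m black
  l gray
    k gray
    k black
    g gray
      o gray
      o black
      g→q: q is gray → back edge
Back edge found, so a cycle exists: q → l → g → q.

Yes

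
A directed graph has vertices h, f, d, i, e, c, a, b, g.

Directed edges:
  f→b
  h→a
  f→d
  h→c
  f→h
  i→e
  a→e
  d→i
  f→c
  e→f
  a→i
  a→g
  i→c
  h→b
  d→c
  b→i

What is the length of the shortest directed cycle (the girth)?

4

For each vertex v, BFS finds the shortest path from v back to v.
The shortest such closed walk is a → e → f → h → a, length 4.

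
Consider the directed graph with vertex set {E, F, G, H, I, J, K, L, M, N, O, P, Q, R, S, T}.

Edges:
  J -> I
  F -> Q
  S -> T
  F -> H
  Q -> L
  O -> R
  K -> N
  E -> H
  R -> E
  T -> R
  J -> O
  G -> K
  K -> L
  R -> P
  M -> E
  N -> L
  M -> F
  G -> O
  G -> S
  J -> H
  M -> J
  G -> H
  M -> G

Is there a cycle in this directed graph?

DFS with white/gray/black marking, starting from P:
P gray
P black
E gray
  H gray
  H black
E black
F gray
  Q gray
    L gray
    L black
  Q black
  F→H: H black — skip
F black
G gray
  G→H: H black — skip
  K gray
    K→L: L black — skip
    N gray
      N→L: L black — skip
    N black
  K black
  S gray
    T gray
      R gray
        R→P: P black — skip
        R→E: E black — skip
      R black
    T black
  S black
  O gray
    O→R: R black — skip
  O black
G black
I gray
I black
J gray
  J→I: I black — skip
  J→H: H black — skip
  J→O: O black — skip
J black
M gray
  M→F: F black — skip
  M→E: E black — skip
  M→G: G black — skip
  M→J: J black — skip
M black
Every edge goes to a white or black vertex — no back edge, so the graph is acyclic.

No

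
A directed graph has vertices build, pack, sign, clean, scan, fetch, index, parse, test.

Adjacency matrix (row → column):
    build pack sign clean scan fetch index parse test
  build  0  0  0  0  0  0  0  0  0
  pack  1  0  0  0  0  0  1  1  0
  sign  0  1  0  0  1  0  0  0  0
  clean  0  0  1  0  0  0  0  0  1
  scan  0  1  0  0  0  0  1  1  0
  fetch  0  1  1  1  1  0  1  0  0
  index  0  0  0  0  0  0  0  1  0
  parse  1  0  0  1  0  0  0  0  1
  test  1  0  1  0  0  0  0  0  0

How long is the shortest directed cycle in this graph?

For each vertex v, BFS finds the shortest path from v back to v.
The shortest such closed walk is sign → scan → parse → test → sign, length 4.

4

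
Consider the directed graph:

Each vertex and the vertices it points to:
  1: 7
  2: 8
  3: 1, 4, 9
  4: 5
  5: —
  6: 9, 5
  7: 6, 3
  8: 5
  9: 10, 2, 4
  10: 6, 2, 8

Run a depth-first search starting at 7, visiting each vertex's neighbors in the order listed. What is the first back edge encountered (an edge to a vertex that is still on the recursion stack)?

DFS from 7 (visiting each vertex's neighbors in the order listed); mark gray on enter, black on exit:
7 gray
  6 gray
    9 gray
      10 gray
        10→6: 6 is gray → back edge
First back edge: 10 → 6.

10→6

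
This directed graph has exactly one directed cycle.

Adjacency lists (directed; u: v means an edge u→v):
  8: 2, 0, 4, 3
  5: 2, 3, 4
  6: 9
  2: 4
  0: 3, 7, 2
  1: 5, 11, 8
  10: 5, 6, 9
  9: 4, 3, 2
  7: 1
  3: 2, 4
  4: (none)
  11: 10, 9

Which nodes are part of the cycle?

DFS with gray/black marking from 1:
1 gray
  5 gray
    2 gray
      4 gray
      4 black
    2 black
    3 gray
      3→2: 2 black — skip
      3→4: 4 black — skip
    3 black
    5→4: 4 black — skip
  5 black
  11 gray
    10 gray
      10→5: 5 black — skip
      6 gray
        9 gray
          9→4: 4 black — skip
          9→3: 3 black — skip
          9→2: 2 black — skip
        9 black
      6 black
      10→9: 9 black — skip
    10 black
    11→9: 9 black — skip
  11 black
  8 gray
    8→2: 2 black — skip
    0 gray
      0→3: 3 black — skip
      7 gray
        7→1: 1 is gray → back edge
Back edge closes the cycle 1 → 8 → 0 → 7 → 1; its vertices are {0, 1, 7, 8}.

0, 1, 7, 8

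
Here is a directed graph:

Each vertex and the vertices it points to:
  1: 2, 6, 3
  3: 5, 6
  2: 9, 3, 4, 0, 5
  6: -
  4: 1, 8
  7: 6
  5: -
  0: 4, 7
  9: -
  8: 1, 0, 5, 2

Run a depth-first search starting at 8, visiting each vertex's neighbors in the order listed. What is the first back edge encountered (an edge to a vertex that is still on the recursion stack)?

4->1

DFS from 8 (visiting each vertex's neighbors in the order listed); mark gray on enter, black on exit:
8 gray
  1 gray
    2 gray
      9 gray
      9 black
      3 gray
        5 gray
        5 black
        6 gray
        6 black
      3 black
      4 gray
        4→1: 1 is gray → back edge
First back edge: 4 → 1.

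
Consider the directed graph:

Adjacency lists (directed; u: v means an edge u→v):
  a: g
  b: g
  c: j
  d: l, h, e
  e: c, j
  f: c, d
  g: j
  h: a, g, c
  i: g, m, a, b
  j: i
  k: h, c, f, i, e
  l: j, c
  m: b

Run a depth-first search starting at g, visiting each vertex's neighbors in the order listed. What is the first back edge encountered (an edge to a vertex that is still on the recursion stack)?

DFS from g (visiting each vertex's neighbors in the order listed); mark gray on enter, black on exit:
g gray
  j gray
    i gray
      i→g: g is gray → back edge
First back edge: i → g.

i->g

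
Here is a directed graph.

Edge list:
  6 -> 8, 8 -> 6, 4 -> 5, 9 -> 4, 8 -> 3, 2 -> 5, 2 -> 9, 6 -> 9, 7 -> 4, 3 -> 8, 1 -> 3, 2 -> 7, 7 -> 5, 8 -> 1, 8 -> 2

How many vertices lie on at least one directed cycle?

4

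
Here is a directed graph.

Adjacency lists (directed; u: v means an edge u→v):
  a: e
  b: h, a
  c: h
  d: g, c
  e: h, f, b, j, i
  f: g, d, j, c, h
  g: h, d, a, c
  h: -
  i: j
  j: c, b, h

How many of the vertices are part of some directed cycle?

8

A vertex is on a directed cycle iff it belongs to a strongly connected component of size ≥ 2 (or has a self-loop).
The vertices on cycles are {a, b, d, e, f, g, i, j} — 8 in total.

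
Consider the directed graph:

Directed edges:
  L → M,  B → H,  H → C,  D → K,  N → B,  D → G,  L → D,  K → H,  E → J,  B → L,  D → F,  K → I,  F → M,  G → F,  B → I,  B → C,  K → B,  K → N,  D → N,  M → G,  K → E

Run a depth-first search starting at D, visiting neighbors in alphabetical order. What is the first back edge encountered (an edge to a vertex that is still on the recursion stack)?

DFS from D (visiting neighbors in alphabetical order); mark gray on enter, black on exit:
D gray
  F gray
    M gray
      G gray
        G→F: F is gray → back edge
First back edge: G → F.

G->F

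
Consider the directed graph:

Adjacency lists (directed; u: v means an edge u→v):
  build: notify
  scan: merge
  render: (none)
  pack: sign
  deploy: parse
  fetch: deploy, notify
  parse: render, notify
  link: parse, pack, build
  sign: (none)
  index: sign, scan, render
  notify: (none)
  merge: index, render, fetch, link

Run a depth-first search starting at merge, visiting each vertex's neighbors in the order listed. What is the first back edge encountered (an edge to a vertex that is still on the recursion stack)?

DFS from merge (visiting each vertex's neighbors in the order listed); mark gray on enter, black on exit:
merge gray
  index gray
    sign gray
    sign black
    scan gray
      scan→merge: merge is gray → back edge
First back edge: scan → merge.

scan->merge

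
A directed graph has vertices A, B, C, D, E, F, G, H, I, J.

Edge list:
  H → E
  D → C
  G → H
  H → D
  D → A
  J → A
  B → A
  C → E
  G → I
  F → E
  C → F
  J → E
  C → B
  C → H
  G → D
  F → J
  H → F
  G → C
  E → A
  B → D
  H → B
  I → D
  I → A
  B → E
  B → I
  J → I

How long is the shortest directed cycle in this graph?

3

For each vertex v, BFS finds the shortest path from v back to v.
The shortest such closed walk is C → B → D → C, length 3.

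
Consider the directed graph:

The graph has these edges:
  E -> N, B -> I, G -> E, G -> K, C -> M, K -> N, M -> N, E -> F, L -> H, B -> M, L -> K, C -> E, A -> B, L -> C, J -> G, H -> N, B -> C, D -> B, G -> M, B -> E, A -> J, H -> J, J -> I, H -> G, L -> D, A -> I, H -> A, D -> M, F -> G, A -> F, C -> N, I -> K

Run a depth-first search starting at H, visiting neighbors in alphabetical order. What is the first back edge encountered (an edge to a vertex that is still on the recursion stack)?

DFS from H (visiting neighbors in alphabetical order); mark gray on enter, black on exit:
H gray
  A gray
    B gray
      C gray
        E gray
          F gray
            G gray
              G→E: E is gray → back edge
First back edge: G → E.

G->E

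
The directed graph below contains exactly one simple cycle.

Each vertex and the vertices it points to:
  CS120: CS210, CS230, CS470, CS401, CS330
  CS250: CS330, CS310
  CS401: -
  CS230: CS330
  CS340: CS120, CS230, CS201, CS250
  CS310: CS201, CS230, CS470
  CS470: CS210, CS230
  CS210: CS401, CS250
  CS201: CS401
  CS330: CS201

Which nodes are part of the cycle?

CS210, CS250, CS310, CS470

DFS with gray/black marking from CS250:
CS250 gray
  CS330 gray
    CS201 gray
      CS401 gray
      CS401 black
    CS201 black
  CS330 black
  CS310 gray
    CS310→CS201: CS201 black — skip
    CS230 gray
      CS230→CS330: CS330 black — skip
    CS230 black
    CS470 gray
      CS210 gray
        CS210→CS401: CS401 black — skip
        CS210→CS250: CS250 is gray → back edge
Back edge closes the cycle CS250 → CS310 → CS470 → CS210 → CS250; its vertices are {CS210, CS250, CS310, CS470}.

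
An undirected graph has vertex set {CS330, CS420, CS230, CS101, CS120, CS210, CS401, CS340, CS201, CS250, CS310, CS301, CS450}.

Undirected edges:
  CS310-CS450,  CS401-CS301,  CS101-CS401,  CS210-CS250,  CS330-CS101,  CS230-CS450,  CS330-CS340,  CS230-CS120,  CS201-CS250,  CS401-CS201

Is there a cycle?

No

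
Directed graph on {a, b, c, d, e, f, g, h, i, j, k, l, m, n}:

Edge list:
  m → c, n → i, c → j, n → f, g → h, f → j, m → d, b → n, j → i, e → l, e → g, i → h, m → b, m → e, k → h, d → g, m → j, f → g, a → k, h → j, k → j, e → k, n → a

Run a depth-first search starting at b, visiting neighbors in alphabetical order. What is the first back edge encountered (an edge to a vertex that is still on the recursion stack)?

DFS from b (visiting neighbors in alphabetical order); mark gray on enter, black on exit:
b gray
  n gray
    a gray
      k gray
        h gray
          j gray
            i gray
              i→h: h is gray → back edge
First back edge: i → h.

i->h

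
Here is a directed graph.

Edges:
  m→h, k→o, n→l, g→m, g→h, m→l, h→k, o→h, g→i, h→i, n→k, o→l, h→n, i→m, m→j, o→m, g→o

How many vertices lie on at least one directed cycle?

6

A vertex is on a directed cycle iff it belongs to a strongly connected component of size ≥ 2 (or has a self-loop).
The vertices on cycles are {h, i, k, m, n, o} — 6 in total.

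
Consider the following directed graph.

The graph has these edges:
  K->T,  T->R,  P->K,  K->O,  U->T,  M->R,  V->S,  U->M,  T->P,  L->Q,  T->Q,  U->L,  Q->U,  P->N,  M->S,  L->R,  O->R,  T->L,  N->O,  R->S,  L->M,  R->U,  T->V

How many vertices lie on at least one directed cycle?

A vertex is on a directed cycle iff it belongs to a strongly connected component of size ≥ 2 (or has a self-loop).
The vertices on cycles are {K, L, M, N, O, P, Q, R, T, U} — 10 in total.

10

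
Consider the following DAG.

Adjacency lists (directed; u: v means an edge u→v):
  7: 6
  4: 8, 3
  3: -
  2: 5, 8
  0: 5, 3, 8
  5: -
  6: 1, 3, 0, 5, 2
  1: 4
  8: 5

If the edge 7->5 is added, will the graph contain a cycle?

No

Adding 7→5 creates a cycle iff 5 can already reach 7.
Explore from 5: no path reaches 7. The graph stays acyclic.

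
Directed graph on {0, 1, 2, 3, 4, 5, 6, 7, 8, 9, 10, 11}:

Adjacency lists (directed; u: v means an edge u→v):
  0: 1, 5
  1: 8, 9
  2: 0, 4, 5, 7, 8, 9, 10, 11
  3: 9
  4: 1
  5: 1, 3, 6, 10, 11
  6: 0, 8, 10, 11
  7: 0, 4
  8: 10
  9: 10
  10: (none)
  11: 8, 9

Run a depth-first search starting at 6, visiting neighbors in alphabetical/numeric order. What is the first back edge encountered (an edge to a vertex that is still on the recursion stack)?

5→6

DFS from 6 (visiting neighbors in alphabetical/numeric order); mark gray on enter, black on exit:
6 gray
  0 gray
    1 gray
      8 gray
        10 gray
        10 black
      8 black
      9 gray
        9→10: 10 black — skip
      9 black
    1 black
    5 gray
      5→1: 1 black — skip
      3 gray
        3→9: 9 black — skip
      3 black
      5→6: 6 is gray → back edge
First back edge: 5 → 6.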